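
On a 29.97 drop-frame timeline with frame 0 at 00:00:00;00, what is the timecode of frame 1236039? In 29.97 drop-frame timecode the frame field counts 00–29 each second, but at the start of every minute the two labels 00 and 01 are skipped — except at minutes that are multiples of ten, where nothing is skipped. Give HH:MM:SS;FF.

Ten DF minutes hold 17982 frames, so frame 1236039 lies in block 68 (frames 1222776–1240757) with 13263 frames into that block.
The block's first minute is 1800 frames and the rest 1798 each; 13263 frames reaches minute 7, so 68 × 18 + 7 × 2 = 1238 labels have been skipped so far.
Adding those back, label number 1236039 + 1238 = 1237277 at 30 labels/s is 41242 s + 17 f = 11 h 27 min 22 s frame 17, i.e. 11:27:22;17.

11:27:22;17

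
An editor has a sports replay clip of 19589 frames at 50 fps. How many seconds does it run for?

Running time = 19589 / (50) = 391.78 s.

391.78 seconds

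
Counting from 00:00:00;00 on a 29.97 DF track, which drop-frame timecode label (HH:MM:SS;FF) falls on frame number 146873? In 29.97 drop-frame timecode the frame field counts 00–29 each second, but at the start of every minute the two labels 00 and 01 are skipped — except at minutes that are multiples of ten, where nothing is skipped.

Each 10-minute DF block holds 10 × 60 × 30 − 9 × 2 = 17982 frames. 146873 ÷ 17982 → 8 full blocks, remainder 3017.
Within the partial block the first minute is 1800 frames and each further minute 1798, so 1 further minute boundary passed. Total skipped labels = 18 × 8 + 2 × 1 = 146.
Non-drop label index = 146873 + 146 = 147019; at 30 labels/s that is 01:21:40:19, i.e. DF 01:21:40;19.

01:21:40;19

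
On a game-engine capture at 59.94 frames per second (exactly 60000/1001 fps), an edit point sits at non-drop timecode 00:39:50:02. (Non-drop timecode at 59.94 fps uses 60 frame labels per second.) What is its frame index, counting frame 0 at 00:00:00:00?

Total seconds to the label: (0 × 3600 + 39 × 60 + 50) = 2390.
Frame index = 2390 × 60 + 2 = 143402.

frame 143402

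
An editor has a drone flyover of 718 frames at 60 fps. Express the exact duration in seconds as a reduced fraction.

Running time = 718 ÷ (60) = 718 × 1/60 = 359/30 s.

359/30 seconds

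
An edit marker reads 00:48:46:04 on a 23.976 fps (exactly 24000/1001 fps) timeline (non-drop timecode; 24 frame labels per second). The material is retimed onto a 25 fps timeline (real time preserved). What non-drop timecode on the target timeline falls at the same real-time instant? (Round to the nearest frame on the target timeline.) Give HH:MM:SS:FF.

00:48:49:02

Source frame index: (0×3600 + 48×60 + 46) × 24 + 4 = 70228.
Real time: 70228 / (24000/1001) = 17574557/6000 s.
Target frame: (17574557/6000) × (25) = 17574557/240 ≈ 73227.321 → 73227.
At 25 labels/s: frame 73227 → 00:48:49:02.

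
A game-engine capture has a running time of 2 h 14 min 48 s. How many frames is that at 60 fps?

485280 frames

2 h 14 min 48 s = 8088 s.
Frames = 8088 × 60 = 485280.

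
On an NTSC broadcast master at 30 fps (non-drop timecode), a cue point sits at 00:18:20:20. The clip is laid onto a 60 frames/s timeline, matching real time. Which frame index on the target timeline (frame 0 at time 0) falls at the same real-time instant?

Source frame index: (0×3600 + 18×60 + 20) × 30 + 20 = 33020.
Real time: 33020 / (30) = 3302/3 s.
Target frame: (3302/3) × (60) = 66040.

frame 66040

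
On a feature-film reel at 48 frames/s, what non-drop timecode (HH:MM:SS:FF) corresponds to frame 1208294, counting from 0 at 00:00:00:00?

1208294 ÷ 48 = 25172 full seconds, remainder 38 frames.
25172 s = 6 h 59 min 32 s.
Timecode: 06:59:32:38.

06:59:32:38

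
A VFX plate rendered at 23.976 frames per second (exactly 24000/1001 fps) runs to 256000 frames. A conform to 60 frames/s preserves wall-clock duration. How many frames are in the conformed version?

640640 frames

Target frames = source frames × (target rate / source rate) = 256000 × (60)/(24000/1001) = 256000 × 1001/400 = 640640.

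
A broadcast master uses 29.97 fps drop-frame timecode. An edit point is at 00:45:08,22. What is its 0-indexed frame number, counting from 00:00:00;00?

As if non-drop at 30 labels/s: (0 × 3600 + 45 × 60 + 8) × 30 + 22 = 81262.
Minute boundaries passed: 45; those not divisible by 10: 45 − 4 = 41; dropped labels = 2 × 41 = 82.
Actual frame index = 81262 − 82 = 81180.

81180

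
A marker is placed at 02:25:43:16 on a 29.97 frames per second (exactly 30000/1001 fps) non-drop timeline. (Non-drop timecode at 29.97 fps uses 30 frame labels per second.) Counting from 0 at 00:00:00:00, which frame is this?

262306

Total seconds to the label: (2 × 3600 + 25 × 60 + 43) = 8743.
Frame index = 8743 × 30 + 16 = 262306.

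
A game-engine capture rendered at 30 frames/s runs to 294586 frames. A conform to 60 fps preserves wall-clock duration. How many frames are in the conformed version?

589172 frames

Frames at target rate = 294586 × (60) / (30) = 589172.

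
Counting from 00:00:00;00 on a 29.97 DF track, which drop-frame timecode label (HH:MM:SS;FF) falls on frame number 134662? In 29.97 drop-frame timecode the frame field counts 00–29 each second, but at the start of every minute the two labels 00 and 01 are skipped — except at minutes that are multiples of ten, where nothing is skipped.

01:14:53;06

Ten DF minutes hold 17982 frames, so frame 134662 lies in block 7 (frames 125874–143855) with 8788 frames into that block.
The block's first minute is 1800 frames and the rest 1798 each; 8788 frames reaches minute 4, so 7 × 18 + 4 × 2 = 134 labels have been skipped so far.
Adding those back, label number 134662 + 134 = 134796 at 30 labels/s is 4493 s + 6 f = 1 h 14 min 53 s frame 6, i.e. 01:14:53;06.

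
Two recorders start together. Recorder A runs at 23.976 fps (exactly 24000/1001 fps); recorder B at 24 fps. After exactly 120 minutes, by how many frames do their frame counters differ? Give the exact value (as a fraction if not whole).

172800/1001 frames

120 min = 7200 s.
A emits 24000/1001 × 7200 = 172800000/1001 frames; B emits 24 × 7200 = 172800.
Difference = 172800/1001 frames (≈ 172.6274); B is ahead of A.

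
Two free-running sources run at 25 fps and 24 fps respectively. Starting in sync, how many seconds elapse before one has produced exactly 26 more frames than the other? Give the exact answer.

The gap grows by |24 − 25| = 1 frame per second.
Time for a 26-frame gap: 26 ÷ (1) = 26 s.

26 seconds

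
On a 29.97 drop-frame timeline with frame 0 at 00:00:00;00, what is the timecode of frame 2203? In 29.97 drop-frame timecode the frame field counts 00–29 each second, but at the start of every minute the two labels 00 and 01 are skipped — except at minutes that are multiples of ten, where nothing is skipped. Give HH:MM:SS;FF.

Ten DF minutes hold 17982 frames, so frame 2203 lies in block 0 (frames 0–17981) with 2203 frames into that block.
The block's first minute is 1800 frames and the rest 1798 each; 2203 frames reaches minute 1, so 0 × 18 + 1 × 2 = 2 labels have been skipped so far.
Adding those back, label number 2203 + 2 = 2205 at 30 labels/s is 73 s + 15 f = 0 h 1 min 13 s frame 15, i.e. 00:01:13;15.

00:01:13;15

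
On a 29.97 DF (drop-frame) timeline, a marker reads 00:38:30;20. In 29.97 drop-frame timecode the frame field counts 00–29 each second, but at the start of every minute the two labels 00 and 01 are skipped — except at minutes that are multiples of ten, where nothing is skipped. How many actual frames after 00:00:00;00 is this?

69250

As if non-drop at 30 labels/s: (0 × 3600 + 38 × 60 + 30) × 30 + 20 = 69320.
Minute boundaries passed: 38; those not divisible by 10: 38 − 3 = 35; dropped labels = 2 × 35 = 70.
Actual frame index = 69320 − 70 = 69250.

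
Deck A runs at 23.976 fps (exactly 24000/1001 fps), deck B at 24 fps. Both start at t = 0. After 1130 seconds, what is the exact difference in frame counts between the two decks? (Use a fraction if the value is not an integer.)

27120/1001 frames

A emits 24000/1001 × 1130 = 27120000/1001 frames; B emits 24 × 1130 = 27120.
Difference = 27120/1001 frames (≈ 27.0929); B is ahead of A.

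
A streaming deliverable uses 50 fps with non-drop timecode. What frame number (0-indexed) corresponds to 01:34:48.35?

frame 284435

Total seconds to the label: (1 × 3600 + 34 × 60 + 48) = 5688.
Frame index = 5688 × 50 + 35 = 284435.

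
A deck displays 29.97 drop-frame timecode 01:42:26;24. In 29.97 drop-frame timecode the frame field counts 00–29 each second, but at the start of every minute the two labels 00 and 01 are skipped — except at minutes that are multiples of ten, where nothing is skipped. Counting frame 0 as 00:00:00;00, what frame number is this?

As if non-drop at 30 labels/s: (1 × 3600 + 42 × 60 + 26) × 30 + 24 = 184404.
Minute boundaries passed: 102; those not divisible by 10: 102 − 10 = 92; dropped labels = 2 × 92 = 184.
Actual frame index = 184404 − 184 = 184220.

184220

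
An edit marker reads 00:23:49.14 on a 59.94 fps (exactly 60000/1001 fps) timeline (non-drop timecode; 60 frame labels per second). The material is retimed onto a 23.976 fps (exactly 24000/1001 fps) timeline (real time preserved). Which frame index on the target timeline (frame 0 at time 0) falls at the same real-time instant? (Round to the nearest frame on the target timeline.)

Source frame index: (0×3600 + 23×60 + 49) × 60 + 14 = 85754.
Real time: 85754 / (60000/1001) = 42919877/30000 s.
Target frame: (42919877/30000) × (24000/1001) = 171508/5 ≈ 34301.600 → 34302.

frame 34302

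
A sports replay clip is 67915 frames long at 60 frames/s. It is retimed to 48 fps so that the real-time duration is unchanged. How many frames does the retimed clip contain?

Target frames = source frames × (target rate / source rate) = 67915 × (48)/(60) = 67915 × 4/5 = 54332.

54332 frames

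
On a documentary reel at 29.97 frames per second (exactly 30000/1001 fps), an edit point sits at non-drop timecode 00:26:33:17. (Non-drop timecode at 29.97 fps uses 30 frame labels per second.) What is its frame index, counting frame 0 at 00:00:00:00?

Total seconds to the label: (0 × 3600 + 26 × 60 + 33) = 1593.
Frame index = 1593 × 30 + 17 = 47807.

47807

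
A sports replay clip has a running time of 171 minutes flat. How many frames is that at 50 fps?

513000 frames

171 min = 10260 s.
Frames = 10260 × 50 = 513000.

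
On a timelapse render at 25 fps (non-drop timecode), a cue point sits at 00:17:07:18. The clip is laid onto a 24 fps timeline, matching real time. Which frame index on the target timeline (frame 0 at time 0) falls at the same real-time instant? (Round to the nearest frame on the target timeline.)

frame 24665

Source frame index: (0×3600 + 17×60 + 7) × 25 + 18 = 25693.
Real time: 25693 / (25) = 25693/25 s.
Target frame: (25693/25) × (24) = 616632/25 ≈ 24665.280 → 24665.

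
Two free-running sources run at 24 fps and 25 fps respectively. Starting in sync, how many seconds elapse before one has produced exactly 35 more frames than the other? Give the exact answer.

The gap grows by |25 − 24| = 1 frame per second.
Time for a 35-frame gap: 35 ÷ (1) = 35 s.

35 seconds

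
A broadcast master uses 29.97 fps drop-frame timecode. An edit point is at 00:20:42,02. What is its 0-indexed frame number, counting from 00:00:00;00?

37226

Complete 10-minute blocks: 2, each 17982 frames → 35964.
Remaining 0 whole minutes in the current block: 0 frames.
Within the current minute: 42 × 30 + 2 = 1262. Total = 35964 + 0 + 1262 = 37226.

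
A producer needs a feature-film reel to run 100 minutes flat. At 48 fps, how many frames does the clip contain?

100 min = 6000 s.
Frames = 6000 × 48 = 288000.

288000 frames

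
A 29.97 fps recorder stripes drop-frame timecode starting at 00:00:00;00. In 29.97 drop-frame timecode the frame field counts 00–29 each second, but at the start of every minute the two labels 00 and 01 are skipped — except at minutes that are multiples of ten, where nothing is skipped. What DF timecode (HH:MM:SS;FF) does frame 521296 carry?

04:49:53;28

Ten DF minutes hold 17982 frames, so frame 521296 lies in block 28 (frames 503496–521477) with 17800 frames into that block.
The block's first minute is 1800 frames and the rest 1798 each; 17800 frames reaches minute 9, so 28 × 18 + 9 × 2 = 522 labels have been skipped so far.
Adding those back, label number 521296 + 522 = 521818 at 30 labels/s is 17393 s + 28 f = 4 h 49 min 53 s frame 28, i.e. 04:49:53;28.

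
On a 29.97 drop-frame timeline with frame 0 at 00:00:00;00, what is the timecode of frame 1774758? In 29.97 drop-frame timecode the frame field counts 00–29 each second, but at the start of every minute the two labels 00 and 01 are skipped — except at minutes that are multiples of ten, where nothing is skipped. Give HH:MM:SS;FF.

Ten DF minutes hold 17982 frames, so frame 1774758 lies in block 98 (frames 1762236–1780217) with 12522 frames into that block.
The block's first minute is 1800 frames and the rest 1798 each; 12522 frames reaches minute 6, so 98 × 18 + 6 × 2 = 1776 labels have been skipped so far.
Adding those back, label number 1774758 + 1776 = 1776534 at 30 labels/s is 59217 s + 24 f = 16 h 26 min 57 s frame 24, i.e. 16:26:57;24.

16:26:57;24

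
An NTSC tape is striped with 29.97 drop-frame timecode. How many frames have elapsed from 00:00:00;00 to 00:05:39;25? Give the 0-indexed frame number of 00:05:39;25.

As if non-drop at 30 labels/s: (0 × 3600 + 5 × 60 + 39) × 30 + 25 = 10195.
Minute boundaries passed: 5; those not divisible by 10: 5 − 0 = 5; dropped labels = 2 × 5 = 10.
Actual frame index = 10195 − 10 = 10185.

10185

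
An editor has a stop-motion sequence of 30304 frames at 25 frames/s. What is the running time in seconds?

Running time = 30304 / (25) = 1212.16 s.

1212.16 seconds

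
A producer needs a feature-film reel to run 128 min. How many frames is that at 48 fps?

368640 frames

128 min = 7680 s.
Frames = 7680 × 48 = 368640.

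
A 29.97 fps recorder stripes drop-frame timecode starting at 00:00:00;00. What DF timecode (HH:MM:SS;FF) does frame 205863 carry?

01:54:28;29

Each 10-minute DF block holds 10 × 60 × 30 − 9 × 2 = 17982 frames. 205863 ÷ 17982 → 11 full blocks, remainder 8061.
Within the partial block the first minute is 1800 frames and each further minute 1798, so 4 further minute boundaries passed. Total skipped labels = 18 × 11 + 2 × 4 = 206.
Non-drop label index = 205863 + 206 = 206069; at 30 labels/s that is 01:54:28:29, i.e. DF 01:54:28;29.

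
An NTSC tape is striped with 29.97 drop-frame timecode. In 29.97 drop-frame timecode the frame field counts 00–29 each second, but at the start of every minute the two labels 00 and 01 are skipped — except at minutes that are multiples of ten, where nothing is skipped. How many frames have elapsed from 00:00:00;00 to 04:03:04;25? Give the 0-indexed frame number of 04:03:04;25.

437107

Complete 10-minute blocks: 24, each 17982 frames → 431568.
Remaining 3 whole minutes in the current block: 1800 + 2 × 1798 = 5396 frames.
Within the current minute: 4 × 30 + 25 − 2 = 143 (labels ;00/;01 skipped at this minute). Total = 431568 + 5396 + 143 = 437107.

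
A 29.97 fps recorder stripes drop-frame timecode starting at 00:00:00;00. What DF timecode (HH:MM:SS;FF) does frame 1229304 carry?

Ten DF minutes hold 17982 frames, so frame 1229304 lies in block 68 (frames 1222776–1240757) with 6528 frames into that block.
The block's first minute is 1800 frames and the rest 1798 each; 6528 frames reaches minute 3, so 68 × 18 + 3 × 2 = 1230 labels have been skipped so far.
Adding those back, label number 1229304 + 1230 = 1230534 at 30 labels/s is 41017 s + 24 f = 11 h 23 min 37 s frame 24, i.e. 11:23:37;24.

11:23:37;24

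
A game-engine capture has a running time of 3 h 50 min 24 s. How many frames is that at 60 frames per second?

3 h 50 min 24 s = 13824 s.
Frames = 13824 × 60 = 829440.

829440 frames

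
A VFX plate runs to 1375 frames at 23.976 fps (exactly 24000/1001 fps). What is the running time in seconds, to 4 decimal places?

57.3490 seconds

Running time = 1375 × 1001/24000 = 11011/192 s ≈ 57.3490 s.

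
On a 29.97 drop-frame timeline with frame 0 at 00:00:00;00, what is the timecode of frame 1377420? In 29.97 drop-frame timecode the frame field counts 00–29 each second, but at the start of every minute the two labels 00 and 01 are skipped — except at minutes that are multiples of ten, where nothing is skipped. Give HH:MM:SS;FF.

Each 10-minute DF block holds 10 × 60 × 30 − 9 × 2 = 17982 frames. 1377420 ÷ 17982 → 76 full blocks, remainder 10788.
Within the partial block the first minute is 1800 frames and each further minute 1798, so 5 further minute boundaries passed. Total skipped labels = 18 × 76 + 2 × 5 = 1378.
Non-drop label index = 1377420 + 1378 = 1378798; at 30 labels/s that is 12:45:59:28, i.e. DF 12:45:59;28.

12:45:59;28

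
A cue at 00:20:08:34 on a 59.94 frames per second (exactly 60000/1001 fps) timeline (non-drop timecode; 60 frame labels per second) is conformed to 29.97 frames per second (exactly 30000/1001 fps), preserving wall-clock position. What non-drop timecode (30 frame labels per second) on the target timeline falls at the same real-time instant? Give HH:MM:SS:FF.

00:20:08:17

Source frame index: (0×3600 + 20×60 + 8) × 60 + 34 = 72514.
Real time: 72514 / (60000/1001) = 36293257/30000 s.
Target frame: (36293257/30000) × (30000/1001) = 36257.
At 30 labels/s: frame 36257 → 00:20:08:17.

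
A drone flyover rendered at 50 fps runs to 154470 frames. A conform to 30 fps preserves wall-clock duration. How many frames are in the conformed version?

Target frames = source frames × (target rate / source rate) = 154470 × (30)/(50) = 154470 × 3/5 = 92682.

92682 frames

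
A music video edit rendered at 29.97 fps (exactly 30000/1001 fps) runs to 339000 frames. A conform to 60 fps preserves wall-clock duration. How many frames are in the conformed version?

Target frames = source frames × (target rate / source rate) = 339000 × (60)/(30000/1001) = 339000 × 1001/500 = 678678.

678678 frames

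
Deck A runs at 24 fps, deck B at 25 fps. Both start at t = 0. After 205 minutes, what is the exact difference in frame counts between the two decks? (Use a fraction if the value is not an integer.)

12300 frames

205 min = 12300 s.
A emits 24 × 12300 = 295200 frames; B emits 25 × 12300 = 307500.
Difference = 12300 frames; B is ahead of A.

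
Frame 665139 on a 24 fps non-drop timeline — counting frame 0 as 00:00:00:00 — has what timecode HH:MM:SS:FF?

07:41:54:03

665139 ÷ 24 = 27714 full seconds, remainder 3 frames.
27714 s = 7 h 41 min 54 s.
Timecode: 07:41:54:03.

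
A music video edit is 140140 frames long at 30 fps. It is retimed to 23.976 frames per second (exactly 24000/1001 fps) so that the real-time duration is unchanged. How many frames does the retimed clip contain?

112000 frames

Target frames = source frames × (target rate / source rate) = 140140 × (24000/1001)/(30) = 140140 × 800/1001 = 112000.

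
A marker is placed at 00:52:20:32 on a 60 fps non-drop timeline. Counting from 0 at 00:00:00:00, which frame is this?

Total seconds to the label: (0 × 3600 + 52 × 60 + 20) = 3140.
Frame index = 3140 × 60 + 32 = 188432.

188432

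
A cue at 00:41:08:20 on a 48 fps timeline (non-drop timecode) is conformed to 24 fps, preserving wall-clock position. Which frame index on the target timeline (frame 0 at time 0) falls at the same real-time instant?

Source frame index: (0×3600 + 41×60 + 8) × 48 + 20 = 118484.
Real time: 118484 / (48) = 29621/12 s.
Target frame: (29621/12) × (24) = 59242.

frame 59242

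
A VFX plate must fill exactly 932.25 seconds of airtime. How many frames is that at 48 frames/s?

44748 frames

Frames = 932.25 × 48 = 44748.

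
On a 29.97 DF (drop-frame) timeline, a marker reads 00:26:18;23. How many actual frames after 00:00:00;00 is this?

47315

Complete 10-minute blocks: 2, each 17982 frames → 35964.
Remaining 6 whole minutes in the current block: 1800 + 5 × 1798 = 10790 frames.
Within the current minute: 18 × 30 + 23 − 2 = 561 (labels ;00/;01 skipped at this minute). Total = 35964 + 10790 + 561 = 47315.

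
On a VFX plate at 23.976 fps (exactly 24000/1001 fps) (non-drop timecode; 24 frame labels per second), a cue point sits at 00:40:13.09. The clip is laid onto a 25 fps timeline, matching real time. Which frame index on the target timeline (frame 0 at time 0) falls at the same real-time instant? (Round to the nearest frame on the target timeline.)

Source frame index: (0×3600 + 40×60 + 13) × 24 + 9 = 57921.
Real time: 57921 / (24000/1001) = 19326307/8000 s.
Target frame: (19326307/8000) × (25) = 19326307/320 ≈ 60394.709 → 60395.

frame 60395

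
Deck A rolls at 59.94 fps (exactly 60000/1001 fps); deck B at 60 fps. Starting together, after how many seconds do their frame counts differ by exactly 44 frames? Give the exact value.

The gap grows by |60 − 60000/1001| = 60/1001 frames per second.
Time for a 44-frame gap: 44 ÷ (60/1001) = 11011/15 s.

11011/15 seconds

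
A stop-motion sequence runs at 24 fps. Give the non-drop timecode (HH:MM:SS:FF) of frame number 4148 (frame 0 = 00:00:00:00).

00:02:52:20

4148 ÷ 24 = 172 full seconds, remainder 20 frames.
172 s = 0 h 2 min 52 s.
Timecode: 00:02:52:20.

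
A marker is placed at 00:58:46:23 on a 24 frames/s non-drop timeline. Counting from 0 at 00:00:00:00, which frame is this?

Total seconds to the label: (0 × 3600 + 58 × 60 + 46) = 3526.
Frame index = 3526 × 24 + 23 = 84647.

frame 84647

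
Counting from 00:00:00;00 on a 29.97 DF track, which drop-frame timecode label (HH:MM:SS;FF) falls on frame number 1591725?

Ten DF minutes hold 17982 frames, so frame 1591725 lies in block 88 (frames 1582416–1600397) with 9309 frames into that block.
The block's first minute is 1800 frames and the rest 1798 each; 9309 frames reaches minute 5, so 88 × 18 + 5 × 2 = 1594 labels have been skipped so far.
Adding those back, label number 1591725 + 1594 = 1593319 at 30 labels/s is 53110 s + 19 f = 14 h 45 min 10 s frame 19, i.e. 14:45:10;19.

14:45:10;19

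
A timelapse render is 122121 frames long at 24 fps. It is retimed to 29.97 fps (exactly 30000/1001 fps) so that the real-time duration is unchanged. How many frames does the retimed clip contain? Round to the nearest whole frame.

152499 frames

Frames at target rate = 122121 × (30000/1001) / (24) = 152651250/1001 ≈ 152498.751.
Nearest whole frame: 152499.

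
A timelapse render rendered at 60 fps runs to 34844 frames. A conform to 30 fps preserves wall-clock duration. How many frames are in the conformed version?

17422 frames

Target frames = source frames × (target rate / source rate) = 34844 × (30)/(60) = 34844 × 1/2 = 17422.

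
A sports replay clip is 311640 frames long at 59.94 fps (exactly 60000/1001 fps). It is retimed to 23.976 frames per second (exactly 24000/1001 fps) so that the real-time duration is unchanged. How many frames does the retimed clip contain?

124656 frames

Target frames = source frames × (target rate / source rate) = 311640 × (24000/1001)/(60000/1001) = 311640 × 2/5 = 124656.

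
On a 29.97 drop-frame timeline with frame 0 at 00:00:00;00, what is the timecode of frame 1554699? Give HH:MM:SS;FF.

Ten DF minutes hold 17982 frames, so frame 1554699 lies in block 86 (frames 1546452–1564433) with 8247 frames into that block.
The block's first minute is 1800 frames and the rest 1798 each; 8247 frames reaches minute 4, so 86 × 18 + 4 × 2 = 1556 labels have been skipped so far.
Adding those back, label number 1554699 + 1556 = 1556255 at 30 labels/s is 51875 s + 5 f = 14 h 24 min 35 s frame 5, i.e. 14:24:35;05.

14:24:35;05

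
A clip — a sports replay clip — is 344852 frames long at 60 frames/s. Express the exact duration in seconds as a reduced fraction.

Running time = 344852 ÷ (60) = 344852 × 1/60 = 86213/15 s.

86213/15 seconds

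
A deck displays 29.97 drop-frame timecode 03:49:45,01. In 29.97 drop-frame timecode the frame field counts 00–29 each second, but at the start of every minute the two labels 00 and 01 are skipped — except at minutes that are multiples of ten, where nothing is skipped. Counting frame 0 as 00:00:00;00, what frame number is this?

413137

As if non-drop at 30 labels/s: (3 × 3600 + 49 × 60 + 45) × 30 + 1 = 413551.
Minute boundaries passed: 229; those not divisible by 10: 229 − 22 = 207; dropped labels = 2 × 207 = 414.
Actual frame index = 413551 − 414 = 413137.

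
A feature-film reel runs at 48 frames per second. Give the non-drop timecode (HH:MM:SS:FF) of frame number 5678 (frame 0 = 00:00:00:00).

00:01:58:14

5678 ÷ 48 = 118 full seconds, remainder 14 frames.
118 s = 0 h 1 min 58 s.
Timecode: 00:01:58:14.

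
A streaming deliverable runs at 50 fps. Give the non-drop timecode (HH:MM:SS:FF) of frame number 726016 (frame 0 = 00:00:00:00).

726016 ÷ 50 = 14520 full seconds, remainder 16 frames.
14520 s = 4 h 2 min 0 s.
Timecode: 04:02:00:16.

04:02:00:16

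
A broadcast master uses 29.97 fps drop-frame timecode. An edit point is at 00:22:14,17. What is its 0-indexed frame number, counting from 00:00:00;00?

39997

As if non-drop at 30 labels/s: (0 × 3600 + 22 × 60 + 14) × 30 + 17 = 40037.
Minute boundaries passed: 22; those not divisible by 10: 22 − 2 = 20; dropped labels = 2 × 20 = 40.
Actual frame index = 40037 − 40 = 39997.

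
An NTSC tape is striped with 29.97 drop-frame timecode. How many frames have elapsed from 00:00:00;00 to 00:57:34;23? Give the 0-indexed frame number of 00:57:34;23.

As if non-drop at 30 labels/s: (0 × 3600 + 57 × 60 + 34) × 30 + 23 = 103643.
Minute boundaries passed: 57; those not divisible by 10: 57 − 5 = 52; dropped labels = 2 × 52 = 104.
Actual frame index = 103643 − 104 = 103539.

103539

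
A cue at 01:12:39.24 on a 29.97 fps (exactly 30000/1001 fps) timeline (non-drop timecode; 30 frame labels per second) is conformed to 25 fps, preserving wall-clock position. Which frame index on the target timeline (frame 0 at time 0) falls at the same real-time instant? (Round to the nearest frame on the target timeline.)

Source frame index: (1×3600 + 12×60 + 39) × 30 + 24 = 130794.
Real time: 130794 / (30000/1001) = 21820799/5000 s.
Target frame: (21820799/5000) × (25) = 21820799/200 ≈ 109103.995 → 109104.

frame 109104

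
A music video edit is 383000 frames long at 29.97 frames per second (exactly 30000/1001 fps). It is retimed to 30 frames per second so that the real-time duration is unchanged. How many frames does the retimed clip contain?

383383 frames

Target frames = source frames × (target rate / source rate) = 383000 × (30)/(30000/1001) = 383000 × 1001/1000 = 383383.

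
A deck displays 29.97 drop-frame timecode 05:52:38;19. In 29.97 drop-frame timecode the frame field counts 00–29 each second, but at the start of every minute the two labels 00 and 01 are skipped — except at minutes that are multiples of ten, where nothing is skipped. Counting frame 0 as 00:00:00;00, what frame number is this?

634125

As if non-drop at 30 labels/s: (5 × 3600 + 52 × 60 + 38) × 30 + 19 = 634759.
Minute boundaries passed: 352; those not divisible by 10: 352 − 35 = 317; dropped labels = 2 × 317 = 634.
Actual frame index = 634759 − 634 = 634125.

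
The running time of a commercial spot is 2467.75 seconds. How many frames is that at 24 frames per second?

59226 frames

Frames = 2467.75 × 24 = 59226.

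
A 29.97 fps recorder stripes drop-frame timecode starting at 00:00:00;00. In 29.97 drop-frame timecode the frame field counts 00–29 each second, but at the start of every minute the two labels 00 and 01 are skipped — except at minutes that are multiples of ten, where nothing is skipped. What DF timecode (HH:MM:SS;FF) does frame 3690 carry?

Each 10-minute DF block holds 10 × 60 × 30 − 9 × 2 = 17982 frames. 3690 ÷ 17982 → 0 full blocks, remainder 3690.
Within the partial block the first minute is 1800 frames and each further minute 1798, so 2 further minute boundaries passed. Total skipped labels = 18 × 0 + 2 × 2 = 4.
Non-drop label index = 3690 + 4 = 3694; at 30 labels/s that is 00:02:03:04, i.e. DF 00:02:03;04.

00:02:03;04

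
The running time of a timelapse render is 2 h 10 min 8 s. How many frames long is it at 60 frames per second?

2 h 10 min 8 s = 7808 s.
Frames = 7808 × 60 = 468480.

468480 frames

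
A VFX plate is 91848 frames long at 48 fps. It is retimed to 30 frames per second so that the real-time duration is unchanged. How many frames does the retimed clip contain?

Target frames = source frames × (target rate / source rate) = 91848 × (30)/(48) = 91848 × 5/8 = 57405.

57405 frames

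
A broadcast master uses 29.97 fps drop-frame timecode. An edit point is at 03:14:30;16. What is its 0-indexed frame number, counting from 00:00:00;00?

349766

Complete 10-minute blocks: 19, each 17982 frames → 341658.
Remaining 4 whole minutes in the current block: 1800 + 3 × 1798 = 7194 frames.
Within the current minute: 30 × 30 + 16 − 2 = 914 (labels ;00/;01 skipped at this minute). Total = 341658 + 7194 + 914 = 349766.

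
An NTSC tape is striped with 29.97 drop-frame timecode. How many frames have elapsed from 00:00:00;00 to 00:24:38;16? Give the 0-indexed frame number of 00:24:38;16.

44312

Complete 10-minute blocks: 2, each 17982 frames → 35964.
Remaining 4 whole minutes in the current block: 1800 + 3 × 1798 = 7194 frames.
Within the current minute: 38 × 30 + 16 − 2 = 1154 (labels ;00/;01 skipped at this minute). Total = 35964 + 7194 + 1154 = 44312.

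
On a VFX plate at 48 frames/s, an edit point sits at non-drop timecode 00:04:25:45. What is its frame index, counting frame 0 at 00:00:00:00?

Total seconds to the label: (0 × 3600 + 4 × 60 + 25) = 265.
Frame index = 265 × 48 + 45 = 12765.

frame 12765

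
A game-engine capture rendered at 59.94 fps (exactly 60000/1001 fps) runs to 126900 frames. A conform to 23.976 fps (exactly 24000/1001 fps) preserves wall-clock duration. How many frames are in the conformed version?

Frames at target rate = 126900 × (24000/1001) / (60000/1001) = 50760.

50760 frames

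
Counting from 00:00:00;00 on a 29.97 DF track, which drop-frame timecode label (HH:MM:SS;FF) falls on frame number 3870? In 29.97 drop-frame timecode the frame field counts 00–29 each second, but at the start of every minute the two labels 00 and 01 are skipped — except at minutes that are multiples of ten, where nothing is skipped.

Ten DF minutes hold 17982 frames, so frame 3870 lies in block 0 (frames 0–17981) with 3870 frames into that block.
The block's first minute is 1800 frames and the rest 1798 each; 3870 frames reaches minute 2, so 0 × 18 + 2 × 2 = 4 labels have been skipped so far.
Adding those back, label number 3870 + 4 = 3874 at 30 labels/s is 129 s + 4 f = 0 h 2 min 9 s frame 4, i.e. 00:02:09;04.

00:02:09;04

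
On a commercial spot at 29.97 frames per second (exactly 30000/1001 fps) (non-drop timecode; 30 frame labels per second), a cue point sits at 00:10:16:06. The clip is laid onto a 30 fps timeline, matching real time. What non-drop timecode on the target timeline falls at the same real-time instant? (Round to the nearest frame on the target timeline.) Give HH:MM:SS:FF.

Source frame index: (0×3600 + 10×60 + 16) × 30 + 6 = 18486.
Real time: 18486 / (30000/1001) = 3084081/5000 s.
Target frame: (3084081/5000) × (30) = 9252243/500 ≈ 18504.486 → 18504.
At 30 labels/s: frame 18504 → 00:10:16:24.

00:10:16:24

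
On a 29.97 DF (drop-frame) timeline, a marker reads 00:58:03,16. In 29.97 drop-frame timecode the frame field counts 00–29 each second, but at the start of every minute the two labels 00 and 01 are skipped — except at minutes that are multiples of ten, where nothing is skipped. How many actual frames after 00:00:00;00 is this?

As if non-drop at 30 labels/s: (0 × 3600 + 58 × 60 + 3) × 30 + 16 = 104506.
Minute boundaries passed: 58; those not divisible by 10: 58 − 5 = 53; dropped labels = 2 × 53 = 106.
Actual frame index = 104506 − 106 = 104400.

104400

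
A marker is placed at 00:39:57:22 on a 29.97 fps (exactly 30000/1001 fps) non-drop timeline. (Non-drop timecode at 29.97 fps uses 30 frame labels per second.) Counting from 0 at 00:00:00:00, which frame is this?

Total seconds to the label: (0 × 3600 + 39 × 60 + 57) = 2397.
Frame index = 2397 × 30 + 22 = 71932.

71932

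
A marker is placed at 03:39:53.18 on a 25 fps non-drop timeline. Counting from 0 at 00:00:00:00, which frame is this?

329843

Total seconds to the label: (3 × 3600 + 39 × 60 + 53) = 13193.
Frame index = 13193 × 25 + 18 = 329843.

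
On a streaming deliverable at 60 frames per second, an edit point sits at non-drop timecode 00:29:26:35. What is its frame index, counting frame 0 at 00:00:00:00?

frame 105995

Total seconds to the label: (0 × 3600 + 29 × 60 + 26) = 1766.
Frame index = 1766 × 60 + 35 = 105995.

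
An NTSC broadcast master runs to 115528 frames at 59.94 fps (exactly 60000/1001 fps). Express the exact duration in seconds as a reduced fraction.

14455441/7500 seconds

Running time = 115528 ÷ (60000/1001) = 115528 × 1001/60000 = 14455441/7500 s.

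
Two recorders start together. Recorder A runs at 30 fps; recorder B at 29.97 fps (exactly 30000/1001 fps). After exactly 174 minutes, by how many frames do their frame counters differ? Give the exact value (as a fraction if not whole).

174 min = 10440 s.
A emits 30 × 10440 = 313200 frames; B emits 30000/1001 × 10440 = 313200000/1001.
Difference = 313200/1001 frames (≈ 312.8871); B is behind A.

313200/1001 frames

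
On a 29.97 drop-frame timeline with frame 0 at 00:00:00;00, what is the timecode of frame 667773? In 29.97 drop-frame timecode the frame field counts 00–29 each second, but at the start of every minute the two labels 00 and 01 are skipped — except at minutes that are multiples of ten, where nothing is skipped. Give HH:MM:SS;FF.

06:11:21;11

Each 10-minute DF block holds 10 × 60 × 30 − 9 × 2 = 17982 frames. 667773 ÷ 17982 → 37 full blocks, remainder 2439.
Within the partial block the first minute is 1800 frames and each further minute 1798, so 1 further minute boundary passed. Total skipped labels = 18 × 37 + 2 × 1 = 668.
Non-drop label index = 667773 + 668 = 668441; at 30 labels/s that is 06:11:21:11, i.e. DF 06:11:21;11.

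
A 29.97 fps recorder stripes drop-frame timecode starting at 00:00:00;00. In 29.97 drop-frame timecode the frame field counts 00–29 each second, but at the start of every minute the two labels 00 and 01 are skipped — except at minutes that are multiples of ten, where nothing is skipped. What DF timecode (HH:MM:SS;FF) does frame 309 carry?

00:00:10;09

Ten DF minutes hold 17982 frames, so frame 309 lies in block 0 (frames 0–17981) with 309 frames into that block.
The block's first minute is 1800 frames and the rest 1798 each; 309 frames reaches minute 0, so 0 × 18 + 0 × 2 = 0 labels have been skipped so far.
Adding those back, label number 309 + 0 = 309 at 30 labels/s is 10 s + 9 f = 0 h 0 min 10 s frame 9, i.e. 00:00:10;09.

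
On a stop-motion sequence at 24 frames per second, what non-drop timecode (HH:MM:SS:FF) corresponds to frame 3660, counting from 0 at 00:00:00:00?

3660 ÷ 24 = 152 full seconds, remainder 12 frames.
152 s = 0 h 2 min 32 s.
Timecode: 00:02:32:12.

00:02:32:12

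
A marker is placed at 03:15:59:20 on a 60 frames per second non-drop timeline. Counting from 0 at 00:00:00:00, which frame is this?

Total seconds to the label: (3 × 3600 + 15 × 60 + 59) = 11759.
Frame index = 11759 × 60 + 20 = 705560.

705560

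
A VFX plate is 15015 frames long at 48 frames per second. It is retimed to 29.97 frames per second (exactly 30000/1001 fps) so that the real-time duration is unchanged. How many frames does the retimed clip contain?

Target frames = source frames × (target rate / source rate) = 15015 × (30000/1001)/(48) = 15015 × 625/1001 = 9375.

9375 frames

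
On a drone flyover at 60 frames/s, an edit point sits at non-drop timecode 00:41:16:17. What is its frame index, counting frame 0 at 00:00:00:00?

Total seconds to the label: (0 × 3600 + 41 × 60 + 16) = 2476.
Frame index = 2476 × 60 + 17 = 148577.

148577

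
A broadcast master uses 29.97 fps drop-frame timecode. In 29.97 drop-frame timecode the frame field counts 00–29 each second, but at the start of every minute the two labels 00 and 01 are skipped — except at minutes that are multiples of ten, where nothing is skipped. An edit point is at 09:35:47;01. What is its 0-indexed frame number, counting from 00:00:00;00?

Complete 10-minute blocks: 57, each 17982 frames → 1024974.
Remaining 5 whole minutes in the current block: 1800 + 4 × 1798 = 8992 frames.
Within the current minute: 47 × 30 + 1 − 2 = 1409 (labels ;00/;01 skipped at this minute). Total = 1024974 + 8992 + 1409 = 1035375.

1035375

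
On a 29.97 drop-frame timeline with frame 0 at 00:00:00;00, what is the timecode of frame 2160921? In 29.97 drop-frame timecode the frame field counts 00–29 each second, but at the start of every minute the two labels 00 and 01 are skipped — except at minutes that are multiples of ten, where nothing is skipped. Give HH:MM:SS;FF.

Each 10-minute DF block holds 10 × 60 × 30 − 9 × 2 = 17982 frames. 2160921 ÷ 17982 → 120 full blocks, remainder 3081.
Within the partial block the first minute is 1800 frames and each further minute 1798, so 1 further minute boundary passed. Total skipped labels = 18 × 120 + 2 × 1 = 2162.
Non-drop label index = 2160921 + 2162 = 2163083; at 30 labels/s that is 20:01:42:23, i.e. DF 20:01:42;23.

20:01:42;23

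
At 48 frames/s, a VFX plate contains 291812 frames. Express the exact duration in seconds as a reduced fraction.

Running time = 291812 ÷ (48) = 291812 × 1/48 = 72953/12 s.

72953/12 seconds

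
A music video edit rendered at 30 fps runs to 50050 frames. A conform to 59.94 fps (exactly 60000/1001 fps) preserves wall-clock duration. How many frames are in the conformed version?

100000 frames

Target frames = source frames × (target rate / source rate) = 50050 × (60000/1001)/(30) = 50050 × 2000/1001 = 100000.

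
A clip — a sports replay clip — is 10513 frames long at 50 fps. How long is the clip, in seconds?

Running time = 10513 / (50) = 210.26 s.

210.26 seconds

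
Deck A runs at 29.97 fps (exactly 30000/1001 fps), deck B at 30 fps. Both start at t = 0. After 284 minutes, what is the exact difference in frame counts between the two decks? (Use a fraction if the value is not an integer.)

511200/1001 frames

284 min = 17040 s.
A emits 30000/1001 × 17040 = 511200000/1001 frames; B emits 30 × 17040 = 511200.
Difference = 511200/1001 frames (≈ 510.6893); B is ahead of A.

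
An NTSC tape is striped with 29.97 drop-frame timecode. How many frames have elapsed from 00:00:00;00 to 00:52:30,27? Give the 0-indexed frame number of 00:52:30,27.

94433

As if non-drop at 30 labels/s: (0 × 3600 + 52 × 60 + 30) × 30 + 27 = 94527.
Minute boundaries passed: 52; those not divisible by 10: 52 − 5 = 47; dropped labels = 2 × 47 = 94.
Actual frame index = 94527 − 94 = 94433.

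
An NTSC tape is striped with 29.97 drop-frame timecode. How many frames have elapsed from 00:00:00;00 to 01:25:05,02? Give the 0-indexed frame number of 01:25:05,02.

152998

Complete 10-minute blocks: 8, each 17982 frames → 143856.
Remaining 5 whole minutes in the current block: 1800 + 4 × 1798 = 8992 frames.
Within the current minute: 5 × 30 + 2 − 2 = 150 (labels ;00/;01 skipped at this minute). Total = 143856 + 8992 + 150 = 152998.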